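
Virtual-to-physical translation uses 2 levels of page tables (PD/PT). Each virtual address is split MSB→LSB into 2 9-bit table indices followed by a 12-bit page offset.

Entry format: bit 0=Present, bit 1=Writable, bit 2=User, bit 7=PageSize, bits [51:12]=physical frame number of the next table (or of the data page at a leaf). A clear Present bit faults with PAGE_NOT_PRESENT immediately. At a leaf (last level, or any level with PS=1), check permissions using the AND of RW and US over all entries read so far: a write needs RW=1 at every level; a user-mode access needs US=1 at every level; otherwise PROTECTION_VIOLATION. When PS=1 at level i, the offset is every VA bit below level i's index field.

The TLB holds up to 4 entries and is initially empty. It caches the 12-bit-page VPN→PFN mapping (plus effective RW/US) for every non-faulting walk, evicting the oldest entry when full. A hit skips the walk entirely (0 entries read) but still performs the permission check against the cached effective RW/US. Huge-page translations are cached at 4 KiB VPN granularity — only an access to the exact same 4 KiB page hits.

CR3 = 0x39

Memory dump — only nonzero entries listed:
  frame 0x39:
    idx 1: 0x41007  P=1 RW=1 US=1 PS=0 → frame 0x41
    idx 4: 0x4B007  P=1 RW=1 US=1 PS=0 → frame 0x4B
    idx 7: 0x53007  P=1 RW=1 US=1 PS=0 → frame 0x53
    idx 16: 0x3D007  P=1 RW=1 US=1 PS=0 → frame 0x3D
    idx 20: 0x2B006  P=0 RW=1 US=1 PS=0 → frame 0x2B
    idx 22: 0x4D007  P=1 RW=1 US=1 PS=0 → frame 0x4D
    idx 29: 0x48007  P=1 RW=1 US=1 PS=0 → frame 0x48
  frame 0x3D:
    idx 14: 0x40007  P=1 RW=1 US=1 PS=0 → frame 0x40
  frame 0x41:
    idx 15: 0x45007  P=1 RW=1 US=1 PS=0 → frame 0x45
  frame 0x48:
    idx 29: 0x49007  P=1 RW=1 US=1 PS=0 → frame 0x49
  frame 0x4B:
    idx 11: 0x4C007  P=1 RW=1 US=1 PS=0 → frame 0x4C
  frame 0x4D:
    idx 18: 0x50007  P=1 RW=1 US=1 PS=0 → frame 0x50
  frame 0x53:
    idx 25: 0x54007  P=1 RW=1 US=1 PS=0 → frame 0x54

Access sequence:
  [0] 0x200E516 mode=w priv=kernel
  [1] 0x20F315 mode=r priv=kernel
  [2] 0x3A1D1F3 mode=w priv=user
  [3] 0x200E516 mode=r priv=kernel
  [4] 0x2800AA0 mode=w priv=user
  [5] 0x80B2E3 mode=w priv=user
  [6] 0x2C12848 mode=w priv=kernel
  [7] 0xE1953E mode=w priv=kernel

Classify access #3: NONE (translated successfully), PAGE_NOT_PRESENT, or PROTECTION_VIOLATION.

Per-access translation:
#0 VA=0x200E516 (w,kernel):
  lvl0: tbl 0x39, slot 16 ⇒ 0x3D007 (P1/RW1/US1/PS0)
  lvl1: tbl 0x3D, slot 14 ⇒ 0x40007 (P1/RW1/US1/PS0)
  ✓ 0x40516  — 2 lookups
#1 VA=0x20F315 (r,kernel):
  lvl0: tbl 0x39, slot 1 ⇒ 0x41007 (P1/RW1/US1/PS0)
  lvl1: tbl 0x41, slot 15 ⇒ 0x45007 (P1/RW1/US1/PS0)
  ✓ 0x45315  — 2 lookups
#2 VA=0x3A1D1F3 (w,user):
  lvl0: tbl 0x39, slot 29 ⇒ 0x48007 (P1/RW1/US1/PS0)
  lvl1: tbl 0x48, slot 29 ⇒ 0x49007 (P1/RW1/US1/PS0)
  ✓ 0x491F3  — 2 lookups
#3 VA=0x200E516 (r,kernel):
  TLB hit vpn=0x200E → PA=0x40516
#4 VA=0x2800AA0 (w,user):
  lvl0: tbl 0x39, slot 20 ⇒ 0x2B006 (P0/RW1/US1/PS0)
  ✗ PAGE_NOT_PRESENT  [1 reads]
#5 VA=0x80B2E3 (w,user):
  lvl0: tbl 0x39, slot 4 ⇒ 0x4B007 (P1/RW1/US1/PS0)
  lvl1: tbl 0x4B, slot 11 ⇒ 0x4C007 (P1/RW1/US1/PS0)
  ✓ 0x4C2E3  — 2 lookups
#6 VA=0x2C12848 (w,kernel):
  lvl0: tbl 0x39, slot 22 ⇒ 0x4D007 (P1/RW1/US1/PS0)
  lvl1: tbl 0x4D, slot 18 ⇒ 0x50007 (P1/RW1/US1/PS0)
  ✓ 0x50848  — 2 lookups
#7 VA=0xE1953E (w,kernel):
  lvl0: tbl 0x39, slot 7 ⇒ 0x53007 (P1/RW1/US1/PS0)
  lvl1: tbl 0x53, slot 25 ⇒ 0x54007 (P1/RW1/US1/PS0)
  ✓ 0x5453E  — 2 lookups

Access #3 fault: NONE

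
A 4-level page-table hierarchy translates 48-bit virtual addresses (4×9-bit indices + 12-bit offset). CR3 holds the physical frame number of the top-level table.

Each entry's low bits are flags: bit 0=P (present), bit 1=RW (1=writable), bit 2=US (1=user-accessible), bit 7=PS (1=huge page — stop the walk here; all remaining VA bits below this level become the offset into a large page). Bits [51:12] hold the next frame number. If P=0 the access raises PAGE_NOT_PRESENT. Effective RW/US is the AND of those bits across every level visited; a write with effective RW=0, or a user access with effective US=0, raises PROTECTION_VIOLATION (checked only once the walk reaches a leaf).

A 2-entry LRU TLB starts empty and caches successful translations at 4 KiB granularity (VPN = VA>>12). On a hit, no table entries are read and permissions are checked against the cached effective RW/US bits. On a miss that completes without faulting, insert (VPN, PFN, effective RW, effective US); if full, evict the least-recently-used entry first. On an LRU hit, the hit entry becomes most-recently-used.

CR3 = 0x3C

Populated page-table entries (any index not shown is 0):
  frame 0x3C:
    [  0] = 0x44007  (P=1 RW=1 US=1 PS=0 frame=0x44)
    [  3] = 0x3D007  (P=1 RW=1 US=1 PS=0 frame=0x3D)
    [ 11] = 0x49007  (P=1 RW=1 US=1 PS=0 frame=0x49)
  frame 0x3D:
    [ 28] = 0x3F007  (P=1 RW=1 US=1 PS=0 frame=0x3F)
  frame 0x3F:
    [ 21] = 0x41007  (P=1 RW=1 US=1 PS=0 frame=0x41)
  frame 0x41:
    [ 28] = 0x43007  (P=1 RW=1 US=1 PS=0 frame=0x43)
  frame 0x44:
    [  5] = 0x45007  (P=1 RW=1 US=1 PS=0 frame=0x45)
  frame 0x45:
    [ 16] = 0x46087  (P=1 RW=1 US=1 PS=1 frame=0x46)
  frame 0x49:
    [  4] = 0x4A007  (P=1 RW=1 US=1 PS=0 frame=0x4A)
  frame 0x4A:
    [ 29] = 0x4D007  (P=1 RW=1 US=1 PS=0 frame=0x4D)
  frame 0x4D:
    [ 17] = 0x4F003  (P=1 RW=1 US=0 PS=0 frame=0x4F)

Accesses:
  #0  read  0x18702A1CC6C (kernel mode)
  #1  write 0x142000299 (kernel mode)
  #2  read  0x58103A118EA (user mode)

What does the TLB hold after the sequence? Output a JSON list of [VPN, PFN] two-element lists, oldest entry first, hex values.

Per-access translation:
#0 VA=0x18702A1CC6C (r,kernel):
  L0: frame=0x3C idx=3 entry=0x3D007 [P=1 RW=1 US=1 PS=0]
  L1: frame=0x3D idx=28 entry=0x3F007 [P=1 RW=1 US=1 PS=0]
  L2: frame=0x3F idx=21 entry=0x41007 [P=1 RW=1 US=1 PS=0]
  L3: frame=0x41 idx=28 entry=0x43007 [P=1 RW=1 US=1 PS=0]
  → PA=0x43C6C  (4 entries read)
#1 VA=0x142000299 (w,kernel):
  L0: frame=0x3C idx=0 entry=0x44007 [P=1 RW=1 US=1 PS=0]
  L1: frame=0x44 idx=5 entry=0x45007 [P=1 RW=1 US=1 PS=0]
  L2: frame=0x45 idx=16 entry=0x46087 [P=1 RW=1 US=1 PS=1]
  → PA=0x46299 (huge @L2)  (3 entries read)
#2 VA=0x58103A118EA (r,user):
  L0: frame=0x3C idx=11 entry=0x49007 [P=1 RW=1 US=1 PS=0]
  L1: frame=0x49 idx=4 entry=0x4A007 [P=1 RW=1 US=1 PS=0]
  L2: frame=0x4A idx=29 entry=0x4D007 [P=1 RW=1 US=1 PS=0]
  L3: frame=0x4D idx=17 entry=0x4F003 [P=1 RW=1 US=0 PS=0]
  ⇒ fault: PROTECTION_VIOLATION  — 4 lookups

TLB: [["0x18702A1C", "0x43"], ["0x142000", "0x46"]]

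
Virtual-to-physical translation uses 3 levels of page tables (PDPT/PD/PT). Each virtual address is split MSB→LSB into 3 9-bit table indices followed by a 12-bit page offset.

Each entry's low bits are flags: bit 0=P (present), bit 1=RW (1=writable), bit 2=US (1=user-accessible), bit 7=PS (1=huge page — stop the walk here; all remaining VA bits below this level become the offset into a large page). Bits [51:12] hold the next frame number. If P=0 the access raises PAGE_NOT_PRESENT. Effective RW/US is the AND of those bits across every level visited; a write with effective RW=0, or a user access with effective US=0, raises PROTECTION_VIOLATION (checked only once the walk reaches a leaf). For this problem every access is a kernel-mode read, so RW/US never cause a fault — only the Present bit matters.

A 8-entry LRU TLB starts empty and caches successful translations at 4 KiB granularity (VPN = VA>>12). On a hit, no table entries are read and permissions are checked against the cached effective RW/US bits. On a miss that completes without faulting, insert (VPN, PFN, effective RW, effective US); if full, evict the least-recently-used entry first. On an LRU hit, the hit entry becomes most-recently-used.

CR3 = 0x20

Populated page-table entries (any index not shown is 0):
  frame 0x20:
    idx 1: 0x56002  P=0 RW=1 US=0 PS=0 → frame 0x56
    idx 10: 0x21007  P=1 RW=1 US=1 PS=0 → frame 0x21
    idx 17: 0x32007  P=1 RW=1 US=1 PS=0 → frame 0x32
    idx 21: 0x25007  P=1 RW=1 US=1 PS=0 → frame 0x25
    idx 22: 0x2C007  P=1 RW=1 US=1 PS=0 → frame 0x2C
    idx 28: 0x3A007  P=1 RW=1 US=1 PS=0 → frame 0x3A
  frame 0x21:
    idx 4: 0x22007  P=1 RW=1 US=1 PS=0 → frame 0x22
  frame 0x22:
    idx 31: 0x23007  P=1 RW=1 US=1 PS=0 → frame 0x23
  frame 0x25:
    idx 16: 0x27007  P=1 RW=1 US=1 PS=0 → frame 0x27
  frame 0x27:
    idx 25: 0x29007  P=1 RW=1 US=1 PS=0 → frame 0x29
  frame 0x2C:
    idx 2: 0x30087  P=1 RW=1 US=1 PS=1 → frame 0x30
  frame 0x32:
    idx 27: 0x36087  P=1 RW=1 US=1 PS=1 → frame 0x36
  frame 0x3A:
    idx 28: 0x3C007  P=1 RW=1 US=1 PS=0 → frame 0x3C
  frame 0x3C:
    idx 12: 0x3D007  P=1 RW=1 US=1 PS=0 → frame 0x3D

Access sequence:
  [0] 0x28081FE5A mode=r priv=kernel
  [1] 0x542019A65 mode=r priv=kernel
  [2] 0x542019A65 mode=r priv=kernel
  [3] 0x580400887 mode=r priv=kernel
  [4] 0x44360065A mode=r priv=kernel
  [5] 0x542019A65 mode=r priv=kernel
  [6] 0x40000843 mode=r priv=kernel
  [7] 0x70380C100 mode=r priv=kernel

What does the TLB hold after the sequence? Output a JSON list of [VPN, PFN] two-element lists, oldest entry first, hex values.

Trace:
#0 VA=0x28081FE5A (r,kernel):
  L0 @0x20[10] → 0x21007  P=1,RW=1,US=1,PS=0
  L1 @0x21[4] → 0x22007  P=1,RW=1,US=1,PS=0
  L2 @0x22[31] → 0x23007  P=1,RW=1,US=1,PS=0
  ✓ 0x23E5A  — 3 lookups
#1 VA=0x542019A65 (r,kernel):
  L0 @0x20[21] → 0x25007  P=1,RW=1,US=1,PS=0
  L1 @0x25[16] → 0x27007  P=1,RW=1,US=1,PS=0
  L2 @0x27[25] → 0x29007  P=1,RW=1,US=1,PS=0
  ✓ 0x29A65  — 3 lookups
#2 VA=0x542019A65 (r,kernel):
  TLB hit vpn=0x542019 → PA=0x29A65
#3 VA=0x580400887 (r,kernel):
  L0 @0x20[22] → 0x2C007  P=1,RW=1,US=1,PS=0
  L1 @0x2C[2] → 0x30087  P=1,RW=1,US=1,PS=1
  ✓ 0x30887 (huge @L1)  — 2 lookups
#4 VA=0x44360065A (r,kernel):
  L0 @0x20[17] → 0x32007  P=1,RW=1,US=1,PS=0
  L1 @0x32[27] → 0x36087  P=1,RW=1,US=1,PS=1
  ✓ 0x3665A (huge @L1)  — 2 lookups
#5 VA=0x542019A65 (r,kernel):
  TLB hit vpn=0x542019 → PA=0x29A65
#6 VA=0x40000843 (r,kernel):
  L0 @0x20[1] → 0x56002  P=0,RW=1,US=0,PS=0
  → PAGE_NOT_PRESENT  (1 entries read)
#7 VA=0x70380C100 (r,kernel):
  L0 @0x20[28] → 0x3A007  P=1,RW=1,US=1,PS=0
  L1 @0x3A[28] → 0x3C007  P=1,RW=1,US=1,PS=0
  L2 @0x3C[12] → 0x3D007  P=1,RW=1,US=1,PS=0
  ✓ 0x3D100  — 3 lookups

TLB: [["0x28081F", "0x23"], ["0x580400", "0x30"], ["0x443600", "0x36"], ["0x542019", "0x29"], ["0x70380C", "0x3D"]]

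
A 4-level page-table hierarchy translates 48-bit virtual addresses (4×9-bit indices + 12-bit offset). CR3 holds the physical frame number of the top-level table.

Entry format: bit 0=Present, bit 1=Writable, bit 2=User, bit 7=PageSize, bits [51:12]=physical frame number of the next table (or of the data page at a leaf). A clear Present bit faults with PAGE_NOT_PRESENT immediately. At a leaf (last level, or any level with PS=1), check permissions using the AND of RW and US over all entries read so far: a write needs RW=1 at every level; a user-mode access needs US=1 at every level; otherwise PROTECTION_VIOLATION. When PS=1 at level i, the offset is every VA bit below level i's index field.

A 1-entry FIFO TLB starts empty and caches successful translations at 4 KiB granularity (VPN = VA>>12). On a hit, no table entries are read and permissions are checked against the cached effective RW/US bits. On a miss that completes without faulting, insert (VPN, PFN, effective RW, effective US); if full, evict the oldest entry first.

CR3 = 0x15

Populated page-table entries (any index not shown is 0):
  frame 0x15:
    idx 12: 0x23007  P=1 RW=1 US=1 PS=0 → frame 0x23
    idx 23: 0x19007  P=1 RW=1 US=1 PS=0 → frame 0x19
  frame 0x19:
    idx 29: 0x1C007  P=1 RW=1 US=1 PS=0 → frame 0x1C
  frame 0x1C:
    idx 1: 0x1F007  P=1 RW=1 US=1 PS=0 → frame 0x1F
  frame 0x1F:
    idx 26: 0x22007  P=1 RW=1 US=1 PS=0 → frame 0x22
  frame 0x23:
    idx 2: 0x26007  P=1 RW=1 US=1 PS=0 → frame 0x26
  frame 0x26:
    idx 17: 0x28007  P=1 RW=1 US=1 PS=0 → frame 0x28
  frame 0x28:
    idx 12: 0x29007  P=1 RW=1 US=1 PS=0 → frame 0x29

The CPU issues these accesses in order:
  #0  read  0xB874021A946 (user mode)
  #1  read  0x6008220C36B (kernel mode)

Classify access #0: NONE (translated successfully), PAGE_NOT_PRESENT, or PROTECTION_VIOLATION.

Trace:
#0 VA=0xB874021A946 (r,user):
  L0 @0x15[23] → 0x19007  P=1,RW=1,US=1,PS=0
  L1 @0x19[29] → 0x1C007  P=1,RW=1,US=1,PS=0
  L2 @0x1C[1] → 0x1F007  P=1,RW=1,US=1,PS=0
  L3 @0x1F[26] → 0x22007  P=1,RW=1,US=1,PS=0
  ✓ 0x22946  — 4 lookups
#1 VA=0x6008220C36B (r,kernel):
  L0 @0x15[12] → 0x23007  P=1,RW=1,US=1,PS=0
  L1 @0x23[2] → 0x26007  P=1,RW=1,US=1,PS=0
  L2 @0x26[17] → 0x28007  P=1,RW=1,US=1,PS=0
  L3 @0x28[12] → 0x29007  P=1,RW=1,US=1,PS=0
  ✓ 0x2936B  — 4 lookups

Access #0 fault: NONE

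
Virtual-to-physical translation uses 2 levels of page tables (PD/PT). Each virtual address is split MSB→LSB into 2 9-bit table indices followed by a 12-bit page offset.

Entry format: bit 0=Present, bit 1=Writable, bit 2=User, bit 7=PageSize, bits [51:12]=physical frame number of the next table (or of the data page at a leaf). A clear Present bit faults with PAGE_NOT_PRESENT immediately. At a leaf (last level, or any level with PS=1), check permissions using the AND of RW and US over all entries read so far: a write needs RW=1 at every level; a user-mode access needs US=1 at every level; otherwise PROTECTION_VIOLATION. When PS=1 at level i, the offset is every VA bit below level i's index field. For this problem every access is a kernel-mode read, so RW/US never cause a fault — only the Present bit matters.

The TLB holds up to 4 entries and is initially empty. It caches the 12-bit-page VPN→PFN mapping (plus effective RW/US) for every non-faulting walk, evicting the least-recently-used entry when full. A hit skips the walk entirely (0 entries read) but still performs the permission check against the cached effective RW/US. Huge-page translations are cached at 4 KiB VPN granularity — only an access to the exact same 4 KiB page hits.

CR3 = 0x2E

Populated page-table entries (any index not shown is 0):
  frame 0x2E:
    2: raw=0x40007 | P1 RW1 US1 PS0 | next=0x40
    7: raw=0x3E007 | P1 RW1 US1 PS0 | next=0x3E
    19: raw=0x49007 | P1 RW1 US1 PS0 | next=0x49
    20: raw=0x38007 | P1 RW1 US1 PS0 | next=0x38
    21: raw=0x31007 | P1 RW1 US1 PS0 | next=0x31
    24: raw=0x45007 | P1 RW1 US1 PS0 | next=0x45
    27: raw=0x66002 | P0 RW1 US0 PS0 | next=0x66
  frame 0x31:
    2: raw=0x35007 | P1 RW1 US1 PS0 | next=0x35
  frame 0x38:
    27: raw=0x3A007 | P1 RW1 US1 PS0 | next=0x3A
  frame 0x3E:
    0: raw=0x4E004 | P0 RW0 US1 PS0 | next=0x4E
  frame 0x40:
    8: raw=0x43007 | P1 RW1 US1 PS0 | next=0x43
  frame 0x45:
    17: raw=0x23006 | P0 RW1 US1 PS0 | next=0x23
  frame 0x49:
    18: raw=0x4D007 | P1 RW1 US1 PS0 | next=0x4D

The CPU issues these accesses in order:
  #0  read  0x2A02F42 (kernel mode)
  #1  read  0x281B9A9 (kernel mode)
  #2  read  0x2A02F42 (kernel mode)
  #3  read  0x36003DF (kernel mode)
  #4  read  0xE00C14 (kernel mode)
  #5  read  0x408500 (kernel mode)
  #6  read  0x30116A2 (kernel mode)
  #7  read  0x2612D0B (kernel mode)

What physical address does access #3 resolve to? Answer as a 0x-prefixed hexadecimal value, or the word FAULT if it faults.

Trace:
#0 VA=0x2A02F42 (r,kernel):
  L0: frame=0x2E idx=21 entry=0x31007 [P=1 RW=1 US=1 PS=0]
  L1: frame=0x31 idx=2 entry=0x35007 [P=1 RW=1 US=1 PS=0]
  ⇒ phys 0x35F42  [2 reads]
#1 VA=0x281B9A9 (r,kernel):
  L0: frame=0x2E idx=20 entry=0x38007 [P=1 RW=1 US=1 PS=0]
  L1: frame=0x38 idx=27 entry=0x3A007 [P=1 RW=1 US=1 PS=0]
  ⇒ phys 0x3A9A9  [2 reads]
#2 VA=0x2A02F42 (r,kernel):
  TLB hit vpn=0x2A02 → PA=0x35F42
#3 VA=0x36003DF (r,kernel):
  L0: frame=0x2E idx=27 entry=0x66002 [P=0 RW=1 US=0 PS=0]
  ⇒ fault: PAGE_NOT_PRESENT  — 1 lookups
#4 VA=0xE00C14 (r,kernel):
  L0: frame=0x2E idx=7 entry=0x3E007 [P=1 RW=1 US=1 PS=0]
  L1: frame=0x3E idx=0 entry=0x4E004 [P=0 RW=0 US=1 PS=0]
  ⇒ fault: PAGE_NOT_PRESENT  — 2 lookups
#5 VA=0x408500 (r,kernel):
  L0: frame=0x2E idx=2 entry=0x40007 [P=1 RW=1 US=1 PS=0]
  L1: frame=0x40 idx=8 entry=0x43007 [P=1 RW=1 US=1 PS=0]
  ⇒ phys 0x43500  [2 reads]
#6 VA=0x30116A2 (r,kernel):
  L0: frame=0x2E idx=24 entry=0x45007 [P=1 RW=1 US=1 PS=0]
  L1: frame=0x45 idx=17 entry=0x23006 [P=0 RW=1 US=1 PS=0]
  ⇒ fault: PAGE_NOT_PRESENT  — 2 lookups
#7 VA=0x2612D0B (r,kernel):
  L0: frame=0x2E idx=19 entry=0x49007 [P=1 RW=1 US=1 PS=0]
  L1: frame=0x49 idx=18 entry=0x4D007 [P=1 RW=1 US=1 PS=0]
  ⇒ phys 0x4DD0B  [2 reads]

Access #3 PA: FAULT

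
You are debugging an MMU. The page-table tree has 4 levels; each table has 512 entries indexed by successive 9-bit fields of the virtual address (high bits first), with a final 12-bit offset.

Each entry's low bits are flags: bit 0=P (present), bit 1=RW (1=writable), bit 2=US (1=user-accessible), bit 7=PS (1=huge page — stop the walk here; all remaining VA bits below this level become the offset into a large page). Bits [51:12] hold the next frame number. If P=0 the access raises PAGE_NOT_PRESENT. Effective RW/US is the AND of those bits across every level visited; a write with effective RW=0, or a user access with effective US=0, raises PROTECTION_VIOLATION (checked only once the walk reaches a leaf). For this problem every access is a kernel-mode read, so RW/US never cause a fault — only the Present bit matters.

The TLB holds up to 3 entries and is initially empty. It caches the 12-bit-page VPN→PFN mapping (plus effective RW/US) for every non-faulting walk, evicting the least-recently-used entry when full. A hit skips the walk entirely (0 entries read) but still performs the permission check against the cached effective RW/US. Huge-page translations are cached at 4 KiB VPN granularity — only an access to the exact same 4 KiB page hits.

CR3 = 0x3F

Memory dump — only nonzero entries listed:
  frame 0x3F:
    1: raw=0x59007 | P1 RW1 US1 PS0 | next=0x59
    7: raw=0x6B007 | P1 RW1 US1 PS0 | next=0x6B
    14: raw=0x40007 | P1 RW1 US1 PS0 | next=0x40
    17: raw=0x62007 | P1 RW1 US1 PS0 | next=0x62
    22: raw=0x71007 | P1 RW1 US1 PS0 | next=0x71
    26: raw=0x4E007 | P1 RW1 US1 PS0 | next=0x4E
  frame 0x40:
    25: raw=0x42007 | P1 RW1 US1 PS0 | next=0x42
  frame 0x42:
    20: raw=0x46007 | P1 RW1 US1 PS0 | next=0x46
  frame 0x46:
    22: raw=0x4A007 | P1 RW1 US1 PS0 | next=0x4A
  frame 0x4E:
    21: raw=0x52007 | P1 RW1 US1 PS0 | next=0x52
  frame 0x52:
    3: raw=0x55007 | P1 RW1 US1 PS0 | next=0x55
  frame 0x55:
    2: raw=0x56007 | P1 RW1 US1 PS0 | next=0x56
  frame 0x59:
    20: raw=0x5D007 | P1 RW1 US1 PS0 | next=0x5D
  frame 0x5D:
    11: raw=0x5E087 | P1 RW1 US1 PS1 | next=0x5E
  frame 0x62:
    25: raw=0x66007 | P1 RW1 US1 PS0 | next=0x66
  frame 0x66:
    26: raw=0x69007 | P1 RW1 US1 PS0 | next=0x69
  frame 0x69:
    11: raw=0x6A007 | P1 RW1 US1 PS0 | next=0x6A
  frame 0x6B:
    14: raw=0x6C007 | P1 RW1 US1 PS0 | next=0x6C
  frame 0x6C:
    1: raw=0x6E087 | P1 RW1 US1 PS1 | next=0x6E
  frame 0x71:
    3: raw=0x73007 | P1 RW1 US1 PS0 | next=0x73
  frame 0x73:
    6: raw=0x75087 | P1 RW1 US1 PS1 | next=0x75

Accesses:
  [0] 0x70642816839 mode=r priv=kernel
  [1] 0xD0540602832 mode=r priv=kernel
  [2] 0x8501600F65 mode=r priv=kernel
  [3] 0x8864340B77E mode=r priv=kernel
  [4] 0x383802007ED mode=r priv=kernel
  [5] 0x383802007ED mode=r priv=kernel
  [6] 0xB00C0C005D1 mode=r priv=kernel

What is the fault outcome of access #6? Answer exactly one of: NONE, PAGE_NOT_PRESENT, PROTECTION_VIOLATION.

Per-access translation:
#0 VA=0x70642816839 (r,kernel):
  L0: frame=0x3F idx=14 entry=0x40007 [P=1 RW=1 US=1 PS=0]
  L1: frame=0x40 idx=25 entry=0x42007 [P=1 RW=1 US=1 PS=0]
  L2: frame=0x42 idx=20 entry=0x46007 [P=1 RW=1 US=1 PS=0]
  L3: frame=0x46 idx=22 entry=0x4A007 [P=1 RW=1 US=1 PS=0]
  → PA=0x4A839  (4 entries read)
#1 VA=0xD0540602832 (r,kernel):
  L0: frame=0x3F idx=26 entry=0x4E007 [P=1 RW=1 US=1 PS=0]
  L1: frame=0x4E idx=21 entry=0x52007 [P=1 RW=1 US=1 PS=0]
  L2: frame=0x52 idx=3 entry=0x55007 [P=1 RW=1 US=1 PS=0]
  L3: frame=0x55 idx=2 entry=0x56007 [P=1 RW=1 US=1 PS=0]
  → PA=0x56832  (4 entries read)
#2 VA=0x8501600F65 (r,kernel):
  L0: frame=0x3F idx=1 entry=0x59007 [P=1 RW=1 US=1 PS=0]
  L1: frame=0x59 idx=20 entry=0x5D007 [P=1 RW=1 US=1 PS=0]
  L2: frame=0x5D idx=11 entry=0x5E087 [P=1 RW=1 US=1 PS=1]
  → PA=0x5EF65 (huge @L2)  (3 entries read)
#3 VA=0x8864340B77E (r,kernel):
  L0: frame=0x3F idx=17 entry=0x62007 [P=1 RW=1 US=1 PS=0]
  L1: frame=0x62 idx=25 entry=0x66007 [P=1 RW=1 US=1 PS=0]
  L2: frame=0x66 idx=26 entry=0x69007 [P=1 RW=1 US=1 PS=0]
  L3: frame=0x69 idx=11 entry=0x6A007 [P=1 RW=1 US=1 PS=0]
  → PA=0x6A77E  (4 entries read)
#4 VA=0x383802007ED (r,kernel):
  L0: frame=0x3F idx=7 entry=0x6B007 [P=1 RW=1 US=1 PS=0]
  L1: frame=0x6B idx=14 entry=0x6C007 [P=1 RW=1 US=1 PS=0]
  L2: frame=0x6C idx=1 entry=0x6E087 [P=1 RW=1 US=1 PS=1]
  → PA=0x6E7ED (huge @L2)  (3 entries read)
#5 VA=0x383802007ED (r,kernel):
  TLB hit vpn=0x38380200 → PA=0x6E7ED
#6 VA=0xB00C0C005D1 (r,kernel):
  L0: frame=0x3F idx=22 entry=0x71007 [P=1 RW=1 US=1 PS=0]
  L1: frame=0x71 idx=3 entry=0x73007 [P=1 RW=1 US=1 PS=0]
  L2: frame=0x73 idx=6 entry=0x75087 [P=1 RW=1 US=1 PS=1]
  → PA=0x755D1 (huge @L2)  (3 entries read)

Access #6 fault: NONE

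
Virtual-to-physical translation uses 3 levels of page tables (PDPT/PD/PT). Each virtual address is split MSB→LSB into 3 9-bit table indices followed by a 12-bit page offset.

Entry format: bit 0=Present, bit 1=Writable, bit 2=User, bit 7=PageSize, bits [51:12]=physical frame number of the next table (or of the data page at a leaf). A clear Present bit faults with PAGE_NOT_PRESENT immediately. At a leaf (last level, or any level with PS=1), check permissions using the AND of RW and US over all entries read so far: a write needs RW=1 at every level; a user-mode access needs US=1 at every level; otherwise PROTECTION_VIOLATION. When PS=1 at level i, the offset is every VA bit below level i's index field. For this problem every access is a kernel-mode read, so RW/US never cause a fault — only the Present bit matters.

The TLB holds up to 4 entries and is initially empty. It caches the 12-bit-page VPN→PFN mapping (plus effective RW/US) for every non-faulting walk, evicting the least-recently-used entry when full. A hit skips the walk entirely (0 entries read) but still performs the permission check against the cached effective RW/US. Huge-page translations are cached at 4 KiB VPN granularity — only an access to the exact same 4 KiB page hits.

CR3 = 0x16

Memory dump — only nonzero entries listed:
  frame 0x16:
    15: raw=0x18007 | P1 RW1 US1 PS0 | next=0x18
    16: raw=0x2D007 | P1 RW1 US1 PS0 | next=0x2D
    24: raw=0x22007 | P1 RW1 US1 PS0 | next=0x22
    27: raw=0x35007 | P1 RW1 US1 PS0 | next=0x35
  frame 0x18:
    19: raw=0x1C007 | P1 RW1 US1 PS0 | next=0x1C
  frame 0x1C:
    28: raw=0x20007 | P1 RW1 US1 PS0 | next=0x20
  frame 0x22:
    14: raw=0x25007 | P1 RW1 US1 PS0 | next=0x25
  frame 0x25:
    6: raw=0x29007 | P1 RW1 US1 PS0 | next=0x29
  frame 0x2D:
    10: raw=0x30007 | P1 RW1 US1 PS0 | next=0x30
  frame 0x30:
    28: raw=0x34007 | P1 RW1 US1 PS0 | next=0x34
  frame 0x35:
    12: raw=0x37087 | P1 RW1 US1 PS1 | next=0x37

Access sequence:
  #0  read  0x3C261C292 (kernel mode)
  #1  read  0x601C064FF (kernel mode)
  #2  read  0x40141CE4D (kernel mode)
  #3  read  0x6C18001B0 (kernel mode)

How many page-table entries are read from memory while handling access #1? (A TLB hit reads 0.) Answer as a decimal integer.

Trace:
#0 VA=0x3C261C292 (r,kernel):
  lvl0: tbl 0x16, slot 15 ⇒ 0x18007 (P1/RW1/US1/PS0)
  lvl1: tbl 0x18, slot 19 ⇒ 0x1C007 (P1/RW1/US1/PS0)
  lvl2: tbl 0x1C, slot 28 ⇒ 0x20007 (P1/RW1/US1/PS0)
  ⇒ phys 0x20292  [3 reads]
#1 VA=0x601C064FF (r,kernel):
  lvl0: tbl 0x16, slot 24 ⇒ 0x22007 (P1/RW1/US1/PS0)
  lvl1: tbl 0x22, slot 14 ⇒ 0x25007 (P1/RW1/US1/PS0)
  lvl2: tbl 0x25, slot 6 ⇒ 0x29007 (P1/RW1/US1/PS0)
  ⇒ phys 0x294FF  [3 reads]
#2 VA=0x40141CE4D (r,kernel):
  lvl0: tbl 0x16, slot 16 ⇒ 0x2D007 (P1/RW1/US1/PS0)
  lvl1: tbl 0x2D, slot 10 ⇒ 0x30007 (P1/RW1/US1/PS0)
  lvl2: tbl 0x30, slot 28 ⇒ 0x34007 (P1/RW1/US1/PS0)
  ⇒ phys 0x34E4D  [3 reads]
#3 VA=0x6C18001B0 (r,kernel):
  lvl0: tbl 0x16, slot 27 ⇒ 0x35007 (P1/RW1/US1/PS0)
  lvl1: tbl 0x35, slot 12 ⇒ 0x37087 (P1/RW1/US1/PS1)
  ⇒ phys 0x371B0 (huge @L1)  [2 reads]

Entries read for #1: 3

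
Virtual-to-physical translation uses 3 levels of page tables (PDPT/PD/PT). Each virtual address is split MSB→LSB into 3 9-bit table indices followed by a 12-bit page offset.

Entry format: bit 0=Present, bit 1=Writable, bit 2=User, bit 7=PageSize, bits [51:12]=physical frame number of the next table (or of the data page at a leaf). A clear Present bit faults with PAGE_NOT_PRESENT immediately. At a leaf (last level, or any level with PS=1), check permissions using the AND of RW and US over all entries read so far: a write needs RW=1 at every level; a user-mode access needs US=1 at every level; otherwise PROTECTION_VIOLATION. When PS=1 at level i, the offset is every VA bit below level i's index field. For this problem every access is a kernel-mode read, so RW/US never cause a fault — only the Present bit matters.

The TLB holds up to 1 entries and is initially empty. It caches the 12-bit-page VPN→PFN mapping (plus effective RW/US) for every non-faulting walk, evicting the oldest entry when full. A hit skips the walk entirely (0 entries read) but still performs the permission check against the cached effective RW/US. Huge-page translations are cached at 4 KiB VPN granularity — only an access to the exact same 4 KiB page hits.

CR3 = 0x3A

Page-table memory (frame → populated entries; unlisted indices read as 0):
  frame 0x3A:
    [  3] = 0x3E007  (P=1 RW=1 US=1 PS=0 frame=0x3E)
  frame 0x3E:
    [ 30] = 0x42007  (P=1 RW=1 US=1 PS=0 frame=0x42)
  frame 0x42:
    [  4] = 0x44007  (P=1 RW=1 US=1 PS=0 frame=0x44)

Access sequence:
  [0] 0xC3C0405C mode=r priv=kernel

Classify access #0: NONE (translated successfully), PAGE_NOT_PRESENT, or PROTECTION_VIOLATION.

Per-access translation:
#0 VA=0xC3C0405C (r,kernel):
  lvl0: tbl 0x3A, slot 3 ⇒ 0x3E007 (P1/RW1/US1/PS0)
  lvl1: tbl 0x3E, slot 30 ⇒ 0x42007 (P1/RW1/US1/PS0)
  lvl2: tbl 0x42, slot 4 ⇒ 0x44007 (P1/RW1/US1/PS0)
  ⇒ phys 0x4405C  [3 reads]

Access #0 fault: NONE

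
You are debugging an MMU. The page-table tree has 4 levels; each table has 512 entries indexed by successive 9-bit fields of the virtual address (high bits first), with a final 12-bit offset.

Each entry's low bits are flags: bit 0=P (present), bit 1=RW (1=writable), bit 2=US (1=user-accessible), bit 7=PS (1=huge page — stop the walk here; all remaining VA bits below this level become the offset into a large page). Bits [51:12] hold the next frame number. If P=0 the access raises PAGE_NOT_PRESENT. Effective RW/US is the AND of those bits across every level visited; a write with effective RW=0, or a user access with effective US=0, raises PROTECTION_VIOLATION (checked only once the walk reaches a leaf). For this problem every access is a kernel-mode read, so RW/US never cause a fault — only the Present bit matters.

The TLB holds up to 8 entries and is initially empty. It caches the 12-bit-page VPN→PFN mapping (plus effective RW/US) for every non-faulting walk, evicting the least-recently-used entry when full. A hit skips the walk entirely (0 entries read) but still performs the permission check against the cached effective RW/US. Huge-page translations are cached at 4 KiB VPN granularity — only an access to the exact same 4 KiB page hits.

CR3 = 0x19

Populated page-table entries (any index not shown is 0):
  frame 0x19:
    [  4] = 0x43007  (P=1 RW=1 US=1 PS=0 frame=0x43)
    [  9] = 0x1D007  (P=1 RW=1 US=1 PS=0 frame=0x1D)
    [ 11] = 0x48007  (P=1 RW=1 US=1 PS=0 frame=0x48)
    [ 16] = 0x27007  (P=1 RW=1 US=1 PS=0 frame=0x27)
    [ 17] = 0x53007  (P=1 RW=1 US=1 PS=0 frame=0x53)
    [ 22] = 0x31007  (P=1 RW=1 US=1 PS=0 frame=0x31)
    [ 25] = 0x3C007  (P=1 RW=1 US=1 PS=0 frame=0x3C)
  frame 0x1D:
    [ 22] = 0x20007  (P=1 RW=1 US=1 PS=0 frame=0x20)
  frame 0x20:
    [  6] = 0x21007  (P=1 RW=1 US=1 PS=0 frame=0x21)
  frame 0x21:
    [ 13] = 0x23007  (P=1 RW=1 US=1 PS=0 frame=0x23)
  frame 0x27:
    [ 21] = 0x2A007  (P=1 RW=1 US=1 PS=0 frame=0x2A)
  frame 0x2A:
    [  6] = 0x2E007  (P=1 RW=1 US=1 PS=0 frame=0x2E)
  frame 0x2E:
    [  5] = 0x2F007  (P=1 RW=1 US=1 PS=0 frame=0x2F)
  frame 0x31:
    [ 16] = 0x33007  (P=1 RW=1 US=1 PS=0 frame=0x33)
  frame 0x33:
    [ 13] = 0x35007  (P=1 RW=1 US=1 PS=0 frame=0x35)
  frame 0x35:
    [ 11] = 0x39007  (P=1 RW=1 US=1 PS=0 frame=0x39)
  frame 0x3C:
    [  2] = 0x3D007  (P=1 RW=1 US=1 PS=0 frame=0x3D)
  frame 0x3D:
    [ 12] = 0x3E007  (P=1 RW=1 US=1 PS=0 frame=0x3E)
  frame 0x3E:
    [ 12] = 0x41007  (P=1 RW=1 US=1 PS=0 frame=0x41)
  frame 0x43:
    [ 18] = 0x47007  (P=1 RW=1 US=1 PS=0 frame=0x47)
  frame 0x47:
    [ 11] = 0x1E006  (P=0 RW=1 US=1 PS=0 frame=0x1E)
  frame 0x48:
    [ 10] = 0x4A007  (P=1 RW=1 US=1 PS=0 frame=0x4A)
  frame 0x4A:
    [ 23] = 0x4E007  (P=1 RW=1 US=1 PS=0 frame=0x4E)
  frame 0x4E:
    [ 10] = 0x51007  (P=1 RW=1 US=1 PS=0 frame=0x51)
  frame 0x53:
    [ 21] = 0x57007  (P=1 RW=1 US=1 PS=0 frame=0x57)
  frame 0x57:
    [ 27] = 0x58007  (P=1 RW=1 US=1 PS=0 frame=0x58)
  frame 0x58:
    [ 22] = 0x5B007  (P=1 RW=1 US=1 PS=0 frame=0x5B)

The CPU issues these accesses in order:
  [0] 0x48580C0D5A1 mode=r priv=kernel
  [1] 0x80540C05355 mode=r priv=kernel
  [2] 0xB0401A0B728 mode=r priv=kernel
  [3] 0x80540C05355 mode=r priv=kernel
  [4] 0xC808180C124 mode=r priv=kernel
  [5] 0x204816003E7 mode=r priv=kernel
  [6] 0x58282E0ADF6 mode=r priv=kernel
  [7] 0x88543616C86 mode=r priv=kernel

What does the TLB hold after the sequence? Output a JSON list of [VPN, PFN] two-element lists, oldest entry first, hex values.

Per-access translation:
#0 VA=0x48580C0D5A1 (r,kernel):
  [0] read 0x19 idx=9: raw=0x1D007 flags P=1 W=1 U=1 S=0
  [1] read 0x1D idx=22: raw=0x20007 flags P=1 W=1 U=1 S=0
  [2] read 0x20 idx=6: raw=0x21007 flags P=1 W=1 U=1 S=0
  [3] read 0x21 idx=13: raw=0x23007 flags P=1 W=1 U=1 S=0
  ✓ 0x235A1  — 4 lookups
#1 VA=0x80540C05355 (r,kernel):
  [0] read 0x19 idx=16: raw=0x27007 flags P=1 W=1 U=1 S=0
  [1] read 0x27 idx=21: raw=0x2A007 flags P=1 W=1 U=1 S=0
  [2] read 0x2A idx=6: raw=0x2E007 flags P=1 W=1 U=1 S=0
  [3] read 0x2E idx=5: raw=0x2F007 flags P=1 W=1 U=1 S=0
  ✓ 0x2F355  — 4 lookups
#2 VA=0xB0401A0B728 (r,kernel):
  [0] read 0x19 idx=22: raw=0x31007 flags P=1 W=1 U=1 S=0
  [1] read 0x31 idx=16: raw=0x33007 flags P=1 W=1 U=1 S=0
  [2] read 0x33 idx=13: raw=0x35007 flags P=1 W=1 U=1 S=0
  [3] read 0x35 idx=11: raw=0x39007 flags P=1 W=1 U=1 S=0
  ✓ 0x39728  — 4 lookups
#3 VA=0x80540C05355 (r,kernel):
  TLB hit vpn=0x80540C05 → PA=0x2F355
#4 VA=0xC808180C124 (r,kernel):
  [0] read 0x19 idx=25: raw=0x3C007 flags P=1 W=1 U=1 S=0
  [1] read 0x3C idx=2: raw=0x3D007 flags P=1 W=1 U=1 S=0
  [2] read 0x3D idx=12: raw=0x3E007 flags P=1 W=1 U=1 S=0
  [3] read 0x3E idx=12: raw=0x41007 flags P=1 W=1 U=1 S=0
  ✓ 0x41124  — 4 lookups
#5 VA=0x204816003E7 (r,kernel):
  [0] read 0x19 idx=4: raw=0x43007 flags P=1 W=1 U=1 S=0
  [1] read 0x43 idx=18: raw=0x47007 flags P=1 W=1 U=1 S=0
  [2] read 0x47 idx=11: raw=0x1E006 flags P=0 W=1 U=1 S=0
  ⇒ fault: PAGE_NOT_PRESENT  — 3 lookups
#6 VA=0x58282E0ADF6 (r,kernel):
  [0] read 0x19 idx=11: raw=0x48007 flags P=1 W=1 U=1 S=0
  [1] read 0x48 idx=10: raw=0x4A007 flags P=1 W=1 U=1 S=0
  [2] read 0x4A idx=23: raw=0x4E007 flags P=1 W=1 U=1 S=0
  [3] read 0x4E idx=10: raw=0x51007 flags P=1 W=1 U=1 S=0
  ✓ 0x51DF6  — 4 lookups
#7 VA=0x88543616C86 (r,kernel):
  [0] read 0x19 idx=17: raw=0x53007 flags P=1 W=1 U=1 S=0
  [1] read 0x53 idx=21: raw=0x57007 flags P=1 W=1 U=1 S=0
  [2] read 0x57 idx=27: raw=0x58007 flags P=1 W=1 U=1 S=0
  [3] read 0x58 idx=22: raw=0x5B007 flags P=1 W=1 U=1 S=0
  ✓ 0x5BC86  — 4 lookups

TLB: [["0x48580C0D", "0x23"], ["0xB0401A0B", "0x39"], ["0x80540C05", "0x2F"], ["0xC808180C", "0x41"], ["0x58282E0A", "0x51"], ["0x88543616", "0x5B"]]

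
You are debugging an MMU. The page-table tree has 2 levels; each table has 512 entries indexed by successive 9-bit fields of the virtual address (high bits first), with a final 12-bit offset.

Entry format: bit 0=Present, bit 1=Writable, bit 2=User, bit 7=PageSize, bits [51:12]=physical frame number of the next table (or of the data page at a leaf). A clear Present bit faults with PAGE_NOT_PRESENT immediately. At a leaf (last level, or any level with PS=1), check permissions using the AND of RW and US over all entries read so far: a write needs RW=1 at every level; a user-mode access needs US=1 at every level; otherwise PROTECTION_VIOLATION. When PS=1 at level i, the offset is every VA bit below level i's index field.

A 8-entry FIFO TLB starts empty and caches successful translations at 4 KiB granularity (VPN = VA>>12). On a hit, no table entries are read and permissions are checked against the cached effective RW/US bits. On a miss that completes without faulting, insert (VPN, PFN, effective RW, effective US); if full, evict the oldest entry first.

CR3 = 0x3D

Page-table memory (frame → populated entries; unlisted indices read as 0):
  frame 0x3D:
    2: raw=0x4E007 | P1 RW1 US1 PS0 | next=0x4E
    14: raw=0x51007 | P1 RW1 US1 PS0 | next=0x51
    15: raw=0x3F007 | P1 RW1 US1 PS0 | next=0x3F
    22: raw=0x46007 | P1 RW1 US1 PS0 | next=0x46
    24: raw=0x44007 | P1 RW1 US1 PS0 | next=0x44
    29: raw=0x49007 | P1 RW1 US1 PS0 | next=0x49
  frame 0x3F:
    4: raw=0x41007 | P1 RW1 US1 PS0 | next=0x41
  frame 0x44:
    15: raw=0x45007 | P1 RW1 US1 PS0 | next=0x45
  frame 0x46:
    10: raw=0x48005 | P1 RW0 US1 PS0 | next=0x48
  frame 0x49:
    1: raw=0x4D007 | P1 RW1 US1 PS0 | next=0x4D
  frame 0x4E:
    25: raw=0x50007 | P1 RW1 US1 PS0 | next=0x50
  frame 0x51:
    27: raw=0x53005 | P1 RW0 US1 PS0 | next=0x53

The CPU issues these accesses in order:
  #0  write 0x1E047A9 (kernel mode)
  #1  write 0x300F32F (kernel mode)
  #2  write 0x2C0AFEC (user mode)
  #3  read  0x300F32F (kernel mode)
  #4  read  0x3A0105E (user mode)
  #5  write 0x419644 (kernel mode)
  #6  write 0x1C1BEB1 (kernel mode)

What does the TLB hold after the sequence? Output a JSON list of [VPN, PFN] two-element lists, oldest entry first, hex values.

Trace:
#0 VA=0x1E047A9 (w,kernel):
  lvl0: tbl 0x3D, slot 15 ⇒ 0x3F007 (P1/RW1/US1/PS0)
  lvl1: tbl 0x3F, slot 4 ⇒ 0x41007 (P1/RW1/US1/PS0)
  → PA=0x417A9  (2 entries read)
#1 VA=0x300F32F (w,kernel):
  lvl0: tbl 0x3D, slot 24 ⇒ 0x44007 (P1/RW1/US1/PS0)
  lvl1: tbl 0x44, slot 15 ⇒ 0x45007 (P1/RW1/US1/PS0)
  → PA=0x4532F  (2 entries read)
#2 VA=0x2C0AFEC (w,user):
  lvl0: tbl 0x3D, slot 22 ⇒ 0x46007 (P1/RW1/US1/PS0)
  lvl1: tbl 0x46, slot 10 ⇒ 0x48005 (P1/RW0/US1/PS0)
  ⇒ fault: PROTECTION_VIOLATION  — 2 lookups
#3 VA=0x300F32F (r,kernel):
  TLB hit vpn=0x300F → PA=0x4532F
#4 VA=0x3A0105E (r,user):
  lvl0: tbl 0x3D, slot 29 ⇒ 0x49007 (P1/RW1/US1/PS0)
  lvl1: tbl 0x49, slot 1 ⇒ 0x4D007 (P1/RW1/US1/PS0)
  → PA=0x4D05E  (2 entries read)
#5 VA=0x419644 (w,kernel):
  lvl0: tbl 0x3D, slot 2 ⇒ 0x4E007 (P1/RW1/US1/PS0)
  lvl1: tbl 0x4E, slot 25 ⇒ 0x50007 (P1/RW1/US1/PS0)
  → PA=0x50644  (2 entries read)
#6 VA=0x1C1BEB1 (w,kernel):
  lvl0: tbl 0x3D, slot 14 ⇒ 0x51007 (P1/RW1/US1/PS0)
  lvl1: tbl 0x51, slot 27 ⇒ 0x53005 (P1/RW0/US1/PS0)
  ⇒ fault: PROTECTION_VIOLATION  — 2 lookups

TLB: [["0x1E04", "0x41"], ["0x300F", "0x45"], ["0x3A01", "0x4D"], ["0x419", "0x50"]]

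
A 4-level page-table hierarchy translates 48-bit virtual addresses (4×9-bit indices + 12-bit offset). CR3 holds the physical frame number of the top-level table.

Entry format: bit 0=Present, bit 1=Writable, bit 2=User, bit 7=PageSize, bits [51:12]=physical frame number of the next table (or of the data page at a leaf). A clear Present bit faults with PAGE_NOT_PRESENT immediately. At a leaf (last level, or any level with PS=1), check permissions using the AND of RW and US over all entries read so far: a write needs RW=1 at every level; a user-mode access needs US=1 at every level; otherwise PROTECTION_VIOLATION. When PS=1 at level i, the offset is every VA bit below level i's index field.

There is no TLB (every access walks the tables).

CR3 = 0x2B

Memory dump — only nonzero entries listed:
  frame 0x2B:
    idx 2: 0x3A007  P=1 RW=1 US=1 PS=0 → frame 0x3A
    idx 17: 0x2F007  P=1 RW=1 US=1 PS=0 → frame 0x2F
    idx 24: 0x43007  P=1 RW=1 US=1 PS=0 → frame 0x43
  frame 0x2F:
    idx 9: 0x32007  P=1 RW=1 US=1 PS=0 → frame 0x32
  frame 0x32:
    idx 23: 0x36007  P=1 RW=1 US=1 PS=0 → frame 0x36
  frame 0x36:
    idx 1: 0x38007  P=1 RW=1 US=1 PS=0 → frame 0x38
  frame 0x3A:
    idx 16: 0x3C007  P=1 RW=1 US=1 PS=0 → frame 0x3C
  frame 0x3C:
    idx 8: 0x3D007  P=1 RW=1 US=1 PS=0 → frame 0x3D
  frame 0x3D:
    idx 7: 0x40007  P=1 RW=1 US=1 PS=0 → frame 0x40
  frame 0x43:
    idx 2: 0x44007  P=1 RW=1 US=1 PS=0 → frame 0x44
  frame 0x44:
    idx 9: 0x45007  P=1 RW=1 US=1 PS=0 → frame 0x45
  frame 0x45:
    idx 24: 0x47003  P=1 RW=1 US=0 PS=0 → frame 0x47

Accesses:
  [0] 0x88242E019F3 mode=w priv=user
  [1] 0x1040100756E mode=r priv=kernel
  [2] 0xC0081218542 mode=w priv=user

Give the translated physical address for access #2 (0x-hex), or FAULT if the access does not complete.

Per-access translation:
#0 VA=0x88242E019F3 (w,user):
  [0] read 0x2B idx=17: raw=0x2F007 flags P=1 W=1 U=1 S=0
  [1] read 0x2F idx=9: raw=0x32007 flags P=1 W=1 U=1 S=0
  [2] read 0x32 idx=23: raw=0x36007 flags P=1 W=1 U=1 S=0
  [3] read 0x36 idx=1: raw=0x38007 flags P=1 W=1 U=1 S=0
  ⇒ phys 0x389F3  [4 reads]
#1 VA=0x1040100756E (r,kernel):
  [0] read 0x2B idx=2: raw=0x3A007 flags P=1 W=1 U=1 S=0
  [1] read 0x3A idx=16: raw=0x3C007 flags P=1 W=1 U=1 S=0
  [2] read 0x3C idx=8: raw=0x3D007 flags P=1 W=1 U=1 S=0
  [3] read 0x3D idx=7: raw=0x40007 flags P=1 W=1 U=1 S=0
  ⇒ phys 0x4056E  [4 reads]
#2 VA=0xC0081218542 (w,user):
  [0] read 0x2B idx=24: raw=0x43007 flags P=1 W=1 U=1 S=0
  [1] read 0x43 idx=2: raw=0x44007 flags P=1 W=1 U=1 S=0
  [2] read 0x44 idx=9: raw=0x45007 flags P=1 W=1 U=1 S=0
  [3] read 0x45 idx=24: raw=0x47003 flags P=1 W=1 U=0 S=0
  → PROTECTION_VIOLATION  (4 entries read)

Access #2 PA: FAULT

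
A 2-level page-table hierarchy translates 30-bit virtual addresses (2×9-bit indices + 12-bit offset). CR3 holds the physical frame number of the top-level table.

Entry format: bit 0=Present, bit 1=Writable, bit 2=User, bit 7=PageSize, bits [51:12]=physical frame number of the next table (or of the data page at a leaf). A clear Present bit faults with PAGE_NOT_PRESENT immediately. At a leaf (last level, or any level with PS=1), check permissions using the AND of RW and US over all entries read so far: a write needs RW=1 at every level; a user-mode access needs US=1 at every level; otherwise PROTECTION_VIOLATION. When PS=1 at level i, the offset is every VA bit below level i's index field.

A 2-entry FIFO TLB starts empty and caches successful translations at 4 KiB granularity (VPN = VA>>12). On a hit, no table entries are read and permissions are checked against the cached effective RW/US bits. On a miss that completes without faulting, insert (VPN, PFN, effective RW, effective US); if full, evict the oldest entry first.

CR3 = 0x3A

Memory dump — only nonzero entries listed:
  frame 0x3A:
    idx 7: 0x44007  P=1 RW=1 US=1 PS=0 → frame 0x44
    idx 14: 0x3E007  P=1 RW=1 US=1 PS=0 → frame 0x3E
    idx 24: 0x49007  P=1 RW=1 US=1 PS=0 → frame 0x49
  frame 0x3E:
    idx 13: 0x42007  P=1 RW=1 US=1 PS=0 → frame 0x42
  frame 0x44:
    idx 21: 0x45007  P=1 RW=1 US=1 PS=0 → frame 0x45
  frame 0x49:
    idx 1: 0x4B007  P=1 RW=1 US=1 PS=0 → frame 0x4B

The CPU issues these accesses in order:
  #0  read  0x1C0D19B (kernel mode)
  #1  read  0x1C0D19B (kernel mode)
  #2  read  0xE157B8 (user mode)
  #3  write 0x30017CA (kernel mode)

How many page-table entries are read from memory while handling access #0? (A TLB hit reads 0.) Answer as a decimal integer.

Walk each access:
#0 VA=0x1C0D19B (r,kernel):
  lvl0: tbl 0x3A, slot 14 ⇒ 0x3E007 (P1/RW1/US1/PS0)
  lvl1: tbl 0x3E, slot 13 ⇒ 0x42007 (P1/RW1/US1/PS0)
  → PA=0x4219B  (2 entries read)
#1 VA=0x1C0D19B (r,kernel):
  TLB hit vpn=0x1C0D → PA=0x4219B
#2 VA=0xE157B8 (r,user):
  lvl0: tbl 0x3A, slot 7 ⇒ 0x44007 (P1/RW1/US1/PS0)
  lvl1: tbl 0x44, slot 21 ⇒ 0x45007 (P1/RW1/US1/PS0)
  → PA=0x457B8  (2 entries read)
#3 VA=0x30017CA (w,kernel):
  lvl0: tbl 0x3A, slot 24 ⇒ 0x49007 (P1/RW1/US1/PS0)
  lvl1: tbl 0x49, slot 1 ⇒ 0x4B007 (P1/RW1/US1/PS0)
  → PA=0x4B7CA  (2 entries read)

Entries read for #0: 2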